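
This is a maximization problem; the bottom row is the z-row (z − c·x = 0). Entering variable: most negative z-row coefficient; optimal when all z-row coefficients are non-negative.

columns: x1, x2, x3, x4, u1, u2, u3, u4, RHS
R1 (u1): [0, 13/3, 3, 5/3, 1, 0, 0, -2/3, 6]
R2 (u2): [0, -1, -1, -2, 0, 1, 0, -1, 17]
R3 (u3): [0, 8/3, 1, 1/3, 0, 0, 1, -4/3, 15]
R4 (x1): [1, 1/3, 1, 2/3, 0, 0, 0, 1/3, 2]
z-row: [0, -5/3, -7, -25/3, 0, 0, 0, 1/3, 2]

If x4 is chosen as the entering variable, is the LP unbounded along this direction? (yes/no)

Column x4 has positive entries in row(s) 1, 3, 4, so the ratio test bounds it — not unbounded.

no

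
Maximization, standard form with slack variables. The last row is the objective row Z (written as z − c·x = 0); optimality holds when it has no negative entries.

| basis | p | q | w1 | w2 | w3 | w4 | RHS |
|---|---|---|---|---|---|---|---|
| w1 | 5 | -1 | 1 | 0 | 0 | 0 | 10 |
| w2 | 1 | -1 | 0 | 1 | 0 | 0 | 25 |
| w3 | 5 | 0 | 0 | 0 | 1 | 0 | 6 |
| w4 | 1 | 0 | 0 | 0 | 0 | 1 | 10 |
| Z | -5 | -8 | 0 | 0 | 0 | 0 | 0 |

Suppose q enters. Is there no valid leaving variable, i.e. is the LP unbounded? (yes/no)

Every constraint-row entry in column q is ≤ 0, so increasing q is unbounded.

yes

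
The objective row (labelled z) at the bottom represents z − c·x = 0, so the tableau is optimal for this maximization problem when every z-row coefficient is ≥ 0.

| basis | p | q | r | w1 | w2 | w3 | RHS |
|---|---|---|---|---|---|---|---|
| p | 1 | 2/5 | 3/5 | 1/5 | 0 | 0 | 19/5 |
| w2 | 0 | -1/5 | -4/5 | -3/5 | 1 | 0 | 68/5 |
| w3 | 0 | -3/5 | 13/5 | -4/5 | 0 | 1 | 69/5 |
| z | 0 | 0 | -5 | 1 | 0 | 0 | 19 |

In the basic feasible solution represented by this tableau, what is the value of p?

p is basic (row 1); its value is the RHS of that row, 19/5.

19/5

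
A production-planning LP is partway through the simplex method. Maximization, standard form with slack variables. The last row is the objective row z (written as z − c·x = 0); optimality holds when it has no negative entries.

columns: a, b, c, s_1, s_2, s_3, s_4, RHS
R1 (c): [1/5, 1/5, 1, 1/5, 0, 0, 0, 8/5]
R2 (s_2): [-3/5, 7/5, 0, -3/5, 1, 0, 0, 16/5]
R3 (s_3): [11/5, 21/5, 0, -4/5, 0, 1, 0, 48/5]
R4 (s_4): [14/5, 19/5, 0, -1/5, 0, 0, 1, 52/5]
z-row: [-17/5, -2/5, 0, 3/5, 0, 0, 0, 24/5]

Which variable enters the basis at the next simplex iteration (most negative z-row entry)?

a

Negative z-row entries: a: -17/5, b: -2/5.
The most negative is -17/5 in column a, so a enters.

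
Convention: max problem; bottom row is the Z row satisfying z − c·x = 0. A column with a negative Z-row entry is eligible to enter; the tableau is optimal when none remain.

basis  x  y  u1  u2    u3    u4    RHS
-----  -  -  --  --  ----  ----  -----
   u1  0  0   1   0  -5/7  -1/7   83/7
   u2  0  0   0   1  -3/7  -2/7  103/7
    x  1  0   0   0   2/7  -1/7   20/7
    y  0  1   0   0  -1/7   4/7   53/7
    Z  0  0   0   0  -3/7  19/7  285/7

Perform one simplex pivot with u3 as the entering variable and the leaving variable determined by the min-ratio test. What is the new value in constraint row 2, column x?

3/2

Ratio test on column u3 — row 1: entry -5/7 ≤ 0; row 2: entry -3/7 ≤ 0; row 3: (20/7)/(2/7) = 10; row 4: entry -1/7 ≤ 0. Minimum is 10 at row 3 (x leaves); pivot element 2/7.
Divide row 3 by 2/7; eliminate column u3 from the other rows.
Row 2 update in column x: 0 − (-3/7)·(7/2) = 3/2.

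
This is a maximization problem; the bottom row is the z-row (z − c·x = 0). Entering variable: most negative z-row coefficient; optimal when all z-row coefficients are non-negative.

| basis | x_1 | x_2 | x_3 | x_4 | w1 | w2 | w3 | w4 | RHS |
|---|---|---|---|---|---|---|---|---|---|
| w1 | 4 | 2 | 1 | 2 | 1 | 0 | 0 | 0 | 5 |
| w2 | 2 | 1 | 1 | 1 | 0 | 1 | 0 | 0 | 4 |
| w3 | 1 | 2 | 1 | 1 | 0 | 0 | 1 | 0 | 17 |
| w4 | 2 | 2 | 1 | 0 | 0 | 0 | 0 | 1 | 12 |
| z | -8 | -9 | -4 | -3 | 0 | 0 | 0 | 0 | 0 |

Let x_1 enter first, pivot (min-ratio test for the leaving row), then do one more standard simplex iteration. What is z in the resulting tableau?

Ratio test on column x_1 — row 1: 5/4 = 5/4; row 2: 4/2 = 2; row 3: 17/1 = 17; row 4: 12/2 = 6. Minimum is 5/4 at row 1 (w1 leaves); pivot element 4.
Pivot on row 1; the z-row RHS becomes 0 − (-8)·(5/4) = 10.
Next entering variable (most negative z-row entry -5): x_2.
Ratio test on column x_2 — row 1: (5/4)/(1/2) = 5/2; row 2: entry 0 ≤ 0; row 3: (63/4)/(3/2) = 21/2; row 4: (19/2)/1 = 19/2. Minimum is 5/2 at row 1 (x_1 leaves); pivot element 1/2.
After the second pivot the z-row RHS is 10 − (-5)·(5/2) = 45/2.

45/2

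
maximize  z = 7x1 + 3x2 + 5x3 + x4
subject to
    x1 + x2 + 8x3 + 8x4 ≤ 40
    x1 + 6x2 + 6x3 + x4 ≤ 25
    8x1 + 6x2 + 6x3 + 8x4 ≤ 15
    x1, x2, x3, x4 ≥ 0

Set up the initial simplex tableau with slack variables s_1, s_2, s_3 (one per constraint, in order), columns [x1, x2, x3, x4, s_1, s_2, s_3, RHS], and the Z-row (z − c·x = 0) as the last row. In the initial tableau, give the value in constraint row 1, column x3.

Constraint 1 has coefficient 8 on x3.

8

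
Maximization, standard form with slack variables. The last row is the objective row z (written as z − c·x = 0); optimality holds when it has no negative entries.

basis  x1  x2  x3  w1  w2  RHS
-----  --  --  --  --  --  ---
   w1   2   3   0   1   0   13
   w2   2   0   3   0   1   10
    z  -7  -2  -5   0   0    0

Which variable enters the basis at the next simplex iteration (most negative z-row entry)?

Negative z-row entries: x1: -7, x2: -2, x3: -5.
The most negative is -7 in column x1, so x1 enters.

x1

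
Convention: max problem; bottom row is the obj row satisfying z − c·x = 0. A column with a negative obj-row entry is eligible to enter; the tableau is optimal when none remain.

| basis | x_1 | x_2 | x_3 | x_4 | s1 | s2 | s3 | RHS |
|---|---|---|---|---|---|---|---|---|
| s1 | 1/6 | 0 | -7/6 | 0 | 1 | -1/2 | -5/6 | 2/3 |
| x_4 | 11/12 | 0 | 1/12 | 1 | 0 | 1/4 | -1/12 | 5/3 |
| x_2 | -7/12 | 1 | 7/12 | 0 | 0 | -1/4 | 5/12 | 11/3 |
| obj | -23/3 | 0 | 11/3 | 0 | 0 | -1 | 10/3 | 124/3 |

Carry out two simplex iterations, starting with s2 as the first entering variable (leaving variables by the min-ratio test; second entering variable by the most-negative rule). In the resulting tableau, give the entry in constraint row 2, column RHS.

Ratio test on column s2 — row 1: entry -1/2 ≤ 0; row 2: (5/3)/(1/4) = 20/3; row 3: entry -1/4 ≤ 0. Minimum is 20/3 at row 2 (x_4 leaves); pivot element 1/4.
Divide row 2 by 1/4; eliminate column s2 from the other rows.
Second iteration: most negative obj-row entry is -4 in column x_1, so x_1 enters.
Ratio test on column x_1 — row 1: 4/2 = 2; row 2: (20/3)/(11/3) = 20/11; row 3: (16/3)/(1/3) = 16. Minimum is 20/11 at row 2 (s2 leaves); pivot element 11/3.
Divide row 2 by 11/3; eliminate column x_1 from the other rows.
After both pivots, the entry at constraint row 2, column RHS is 20/11.

20/11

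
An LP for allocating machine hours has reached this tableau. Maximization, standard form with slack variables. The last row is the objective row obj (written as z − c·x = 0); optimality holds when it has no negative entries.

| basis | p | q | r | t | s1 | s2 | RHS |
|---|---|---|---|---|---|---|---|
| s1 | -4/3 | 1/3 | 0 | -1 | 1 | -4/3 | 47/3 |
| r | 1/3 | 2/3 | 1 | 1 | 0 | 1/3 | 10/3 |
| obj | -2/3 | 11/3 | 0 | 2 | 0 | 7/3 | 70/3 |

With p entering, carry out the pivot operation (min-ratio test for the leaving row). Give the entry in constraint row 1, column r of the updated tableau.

4

Ratio test on column p — row 1: entry -4/3 ≤ 0; row 2: (10/3)/(1/3) = 10. Minimum is 10 at row 2 (r leaves); pivot element 1/3.
Divide row 2 by 1/3; eliminate column p from the other rows.
Row 1 update in column r: 0 − (-4/3)·3 = 4.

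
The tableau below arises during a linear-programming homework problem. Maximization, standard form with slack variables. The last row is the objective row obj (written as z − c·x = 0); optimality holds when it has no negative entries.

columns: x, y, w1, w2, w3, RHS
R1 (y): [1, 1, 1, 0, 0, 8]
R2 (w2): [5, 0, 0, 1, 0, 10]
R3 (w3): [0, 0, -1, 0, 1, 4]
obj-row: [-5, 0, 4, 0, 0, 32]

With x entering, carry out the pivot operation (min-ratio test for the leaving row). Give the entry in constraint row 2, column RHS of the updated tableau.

2

Ratio test on column x — row 1: 8/1 = 8; row 2: 10/5 = 2; row 3: entry 0 ≤ 0. Minimum is 2 at row 2 (w2 leaves); pivot element 5.
Divide row 2 by 5; eliminate column x from the other rows.
In the new row 2, the RHS entry is the old entry divided by the pivot: 10/5 = 2.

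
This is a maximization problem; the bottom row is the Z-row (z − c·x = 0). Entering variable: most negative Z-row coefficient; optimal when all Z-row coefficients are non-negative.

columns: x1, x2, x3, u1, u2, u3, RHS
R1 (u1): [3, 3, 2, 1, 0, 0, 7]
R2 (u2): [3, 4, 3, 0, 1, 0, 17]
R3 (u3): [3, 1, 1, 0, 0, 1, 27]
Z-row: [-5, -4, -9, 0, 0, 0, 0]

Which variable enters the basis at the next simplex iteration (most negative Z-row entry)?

Negative Z-row entries: x1: -5, x2: -4, x3: -9.
The most negative is -9 in column x3, so x3 enters.

x3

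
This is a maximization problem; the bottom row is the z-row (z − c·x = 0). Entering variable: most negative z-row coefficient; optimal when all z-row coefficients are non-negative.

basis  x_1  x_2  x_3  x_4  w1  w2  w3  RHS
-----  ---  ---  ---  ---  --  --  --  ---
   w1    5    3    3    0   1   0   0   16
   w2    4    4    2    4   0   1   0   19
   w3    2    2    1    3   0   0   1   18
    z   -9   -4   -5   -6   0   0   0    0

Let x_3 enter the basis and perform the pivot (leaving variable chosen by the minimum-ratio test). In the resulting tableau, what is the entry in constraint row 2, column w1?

Ratio test on column x_3 — row 1: 16/3 = 16/3; row 2: 19/2 = 19/2; row 3: 18/1 = 18. Minimum is 16/3 at row 1 (w1 leaves); pivot element 3.
Divide row 1 by 3; eliminate column x_3 from the other rows.
Row 2 update in column w1: 0 − 2·(1/3) = -2/3.

-2/3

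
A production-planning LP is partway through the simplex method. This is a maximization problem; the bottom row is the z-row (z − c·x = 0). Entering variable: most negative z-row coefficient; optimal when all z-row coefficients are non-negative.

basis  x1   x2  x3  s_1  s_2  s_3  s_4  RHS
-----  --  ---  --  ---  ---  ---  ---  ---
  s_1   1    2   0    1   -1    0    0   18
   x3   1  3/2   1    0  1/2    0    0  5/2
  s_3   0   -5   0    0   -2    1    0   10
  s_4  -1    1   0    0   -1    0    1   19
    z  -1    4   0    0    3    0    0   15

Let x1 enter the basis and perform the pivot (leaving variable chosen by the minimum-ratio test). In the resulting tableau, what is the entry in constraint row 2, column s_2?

1/2

Ratio test on column x1 — row 1: 18/1 = 18; row 2: (5/2)/1 = 5/2; row 3: entry 0 ≤ 0; row 4: entry -1 ≤ 0. Minimum is 5/2 at row 2 (x3 leaves); pivot element 1.
Divide row 2 by 1; eliminate column x1 from the other rows.
In the new row 2, the s_2 entry is the old entry divided by the pivot: (1/2)/1 = 1/2.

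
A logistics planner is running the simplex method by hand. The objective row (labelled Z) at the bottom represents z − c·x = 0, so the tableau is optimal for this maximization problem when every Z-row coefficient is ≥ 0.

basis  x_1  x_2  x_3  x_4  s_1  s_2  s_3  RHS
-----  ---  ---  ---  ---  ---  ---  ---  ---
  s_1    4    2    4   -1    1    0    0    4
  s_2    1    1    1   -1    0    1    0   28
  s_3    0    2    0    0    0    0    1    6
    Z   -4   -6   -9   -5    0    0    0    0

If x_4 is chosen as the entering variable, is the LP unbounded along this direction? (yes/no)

Every constraint-row entry in column x_4 is ≤ 0, so increasing x_4 is unbounded.

yes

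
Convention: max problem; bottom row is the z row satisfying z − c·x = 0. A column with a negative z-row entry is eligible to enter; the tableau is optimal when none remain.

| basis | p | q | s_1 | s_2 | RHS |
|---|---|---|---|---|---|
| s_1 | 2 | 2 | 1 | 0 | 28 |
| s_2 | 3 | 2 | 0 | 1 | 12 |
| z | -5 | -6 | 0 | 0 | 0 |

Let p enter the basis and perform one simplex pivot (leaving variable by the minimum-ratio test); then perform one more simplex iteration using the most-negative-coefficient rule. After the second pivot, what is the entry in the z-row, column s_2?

3

Ratio test on column p — row 1: 28/2 = 14; row 2: 12/3 = 4. Minimum is 4 at row 2 (s_2 leaves); pivot element 3.
Divide row 2 by 3; eliminate column p from the other rows.
Second iteration: most negative z-row entry is -8/3 in column q, so q enters.
Ratio test on column q — row 1: 20/(2/3) = 30; row 2: 4/(2/3) = 6. Minimum is 6 at row 2 (p leaves); pivot element 2/3.
Divide row 2 by 2/3; eliminate column q from the other rows.
After both pivots, the entry at the z-row, column s_2 is 3.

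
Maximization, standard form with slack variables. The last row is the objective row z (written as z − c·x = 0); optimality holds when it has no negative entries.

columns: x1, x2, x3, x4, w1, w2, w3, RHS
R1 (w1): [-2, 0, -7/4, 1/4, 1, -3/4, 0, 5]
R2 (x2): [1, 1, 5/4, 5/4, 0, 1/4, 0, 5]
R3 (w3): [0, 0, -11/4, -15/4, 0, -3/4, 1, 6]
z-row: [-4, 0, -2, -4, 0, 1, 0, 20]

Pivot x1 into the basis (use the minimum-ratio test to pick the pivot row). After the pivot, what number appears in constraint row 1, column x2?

Ratio test on column x1 — row 1: entry -2 ≤ 0; row 2: 5/1 = 5; row 3: entry 0 ≤ 0. Minimum is 5 at row 2 (x2 leaves); pivot element 1.
Divide row 2 by 1; eliminate column x1 from the other rows.
Row 1 update in column x2: 0 − (-2)·1 = 2.

2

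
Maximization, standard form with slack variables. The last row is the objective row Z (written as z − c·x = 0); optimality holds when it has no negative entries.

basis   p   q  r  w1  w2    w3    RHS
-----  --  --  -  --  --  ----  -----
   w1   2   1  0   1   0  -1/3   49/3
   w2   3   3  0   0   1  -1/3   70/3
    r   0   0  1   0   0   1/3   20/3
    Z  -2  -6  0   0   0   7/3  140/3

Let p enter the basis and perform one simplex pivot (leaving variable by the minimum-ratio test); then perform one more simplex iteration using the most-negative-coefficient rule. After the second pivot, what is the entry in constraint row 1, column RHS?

77/9

Ratio test on column p — row 1: (49/3)/2 = 49/6; row 2: (70/3)/3 = 70/9; row 3: entry 0 ≤ 0. Minimum is 70/9 at row 2 (w2 leaves); pivot element 3.
Divide row 2 by 3; eliminate column p from the other rows.
Second iteration: most negative Z-row entry is -4 in column q, so q enters.
Ratio test on column q — row 1: entry -1 ≤ 0; row 2: (70/9)/1 = 70/9; row 3: entry 0 ≤ 0. Minimum is 70/9 at row 2 (p leaves); pivot element 1.
Divide row 2 by 1; eliminate column q from the other rows.
After both pivots, the entry at constraint row 1, column RHS is 77/9.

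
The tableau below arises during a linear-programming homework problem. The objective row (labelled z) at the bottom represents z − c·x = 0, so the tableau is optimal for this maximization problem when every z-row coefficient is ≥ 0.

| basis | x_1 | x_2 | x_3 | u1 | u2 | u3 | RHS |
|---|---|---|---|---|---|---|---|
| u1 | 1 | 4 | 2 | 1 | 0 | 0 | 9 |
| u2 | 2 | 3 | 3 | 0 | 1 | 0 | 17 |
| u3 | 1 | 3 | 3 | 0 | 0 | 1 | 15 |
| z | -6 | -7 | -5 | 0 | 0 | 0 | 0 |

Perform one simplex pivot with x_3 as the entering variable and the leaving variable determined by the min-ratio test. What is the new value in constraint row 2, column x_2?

-3

Ratio test on column x_3 — row 1: 9/2 = 9/2; row 2: 17/3 = 17/3; row 3: 15/3 = 5. Minimum is 9/2 at row 1 (u1 leaves); pivot element 2.
Divide row 1 by 2; eliminate column x_3 from the other rows.
Row 2 update in column x_2: 3 − 3·2 = -3.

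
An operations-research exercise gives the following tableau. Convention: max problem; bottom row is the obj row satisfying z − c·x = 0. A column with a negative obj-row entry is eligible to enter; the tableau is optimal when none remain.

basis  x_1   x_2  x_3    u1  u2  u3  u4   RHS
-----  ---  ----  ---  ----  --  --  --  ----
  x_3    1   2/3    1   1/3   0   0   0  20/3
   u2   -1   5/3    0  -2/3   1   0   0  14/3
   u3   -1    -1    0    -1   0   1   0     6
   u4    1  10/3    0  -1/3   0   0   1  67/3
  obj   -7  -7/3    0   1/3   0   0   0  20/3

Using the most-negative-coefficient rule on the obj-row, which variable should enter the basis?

Negative obj-row entries: x_1: -7, x_2: -7/3.
The most negative is -7 in column x_1, so x_1 enters.

x_1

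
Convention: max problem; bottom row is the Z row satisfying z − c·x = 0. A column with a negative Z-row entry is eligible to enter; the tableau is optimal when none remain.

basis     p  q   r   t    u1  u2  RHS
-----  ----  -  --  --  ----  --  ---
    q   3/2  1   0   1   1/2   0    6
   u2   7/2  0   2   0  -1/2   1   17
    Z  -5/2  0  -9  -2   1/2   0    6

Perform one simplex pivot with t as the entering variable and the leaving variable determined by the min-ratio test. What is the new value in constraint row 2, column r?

2

Ratio test on column t — row 1: 6/1 = 6; row 2: entry 0 ≤ 0. Minimum is 6 at row 1 (q leaves); pivot element 1.
Divide row 1 by 1; eliminate column t from the other rows.
Row 2 update in column r: 2 − 0·0 = 2.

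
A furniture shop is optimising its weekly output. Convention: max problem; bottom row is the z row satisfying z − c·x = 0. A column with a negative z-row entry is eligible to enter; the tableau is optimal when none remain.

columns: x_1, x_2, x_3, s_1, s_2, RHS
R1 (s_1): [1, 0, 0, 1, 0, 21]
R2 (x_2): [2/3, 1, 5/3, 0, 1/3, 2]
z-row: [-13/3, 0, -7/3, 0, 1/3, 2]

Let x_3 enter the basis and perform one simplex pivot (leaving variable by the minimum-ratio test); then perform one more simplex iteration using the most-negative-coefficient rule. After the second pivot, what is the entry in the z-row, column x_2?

Ratio test on column x_3 — row 1: entry 0 ≤ 0; row 2: 2/(5/3) = 6/5. Minimum is 6/5 at row 2 (x_2 leaves); pivot element 5/3.
Divide row 2 by 5/3; eliminate column x_3 from the other rows.
Second iteration: most negative z-row entry is -17/5 in column x_1, so x_1 enters.
Ratio test on column x_1 — row 1: 21/1 = 21; row 2: (6/5)/(2/5) = 3. Minimum is 3 at row 2 (x_3 leaves); pivot element 2/5.
Divide row 2 by 2/5; eliminate column x_1 from the other rows.
After both pivots, the entry at the z-row, column x_2 is 13/2.

13/2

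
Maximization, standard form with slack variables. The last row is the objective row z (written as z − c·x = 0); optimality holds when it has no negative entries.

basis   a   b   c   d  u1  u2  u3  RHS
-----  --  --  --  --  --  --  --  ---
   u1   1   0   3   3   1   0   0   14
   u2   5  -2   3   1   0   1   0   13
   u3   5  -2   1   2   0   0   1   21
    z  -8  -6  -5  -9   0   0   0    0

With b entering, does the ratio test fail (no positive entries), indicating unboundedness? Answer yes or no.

Every constraint-row entry in column b is ≤ 0, so increasing b is unbounded.

yes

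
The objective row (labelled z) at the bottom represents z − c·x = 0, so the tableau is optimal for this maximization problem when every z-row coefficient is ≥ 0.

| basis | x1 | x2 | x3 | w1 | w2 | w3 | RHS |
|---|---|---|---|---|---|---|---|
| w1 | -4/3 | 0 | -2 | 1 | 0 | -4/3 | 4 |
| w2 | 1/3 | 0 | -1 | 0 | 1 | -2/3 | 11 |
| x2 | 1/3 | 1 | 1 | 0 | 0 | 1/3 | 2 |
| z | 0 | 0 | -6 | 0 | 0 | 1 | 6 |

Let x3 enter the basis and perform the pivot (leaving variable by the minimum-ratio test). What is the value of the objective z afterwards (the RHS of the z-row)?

Ratio test on column x3 — row 1: entry -2 ≤ 0; row 2: entry -1 ≤ 0; row 3: 2/1 = 2. Minimum is 2 at row 3 (x2 leaves); pivot element 1.
Pivot on row 3; the z-row RHS becomes 6 − (-6)·2 = 18.

18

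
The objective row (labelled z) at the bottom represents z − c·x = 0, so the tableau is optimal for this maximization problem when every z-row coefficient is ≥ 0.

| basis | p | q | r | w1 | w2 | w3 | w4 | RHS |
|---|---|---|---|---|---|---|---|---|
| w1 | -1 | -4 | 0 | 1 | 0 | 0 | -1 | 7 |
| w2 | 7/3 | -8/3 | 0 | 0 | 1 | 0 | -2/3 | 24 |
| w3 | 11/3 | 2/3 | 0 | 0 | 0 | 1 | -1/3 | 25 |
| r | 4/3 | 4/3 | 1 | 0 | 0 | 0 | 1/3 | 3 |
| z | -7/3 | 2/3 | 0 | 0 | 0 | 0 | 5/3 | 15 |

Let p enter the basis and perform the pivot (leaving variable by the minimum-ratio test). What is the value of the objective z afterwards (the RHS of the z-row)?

81/4

Ratio test on column p — row 1: entry -1 ≤ 0; row 2: 24/(7/3) = 72/7; row 3: 25/(11/3) = 75/11; row 4: 3/(4/3) = 9/4. Minimum is 9/4 at row 4 (r leaves); pivot element 4/3.
Pivot on row 4; the z-row RHS becomes 15 − (-7/3)·(9/4) = 81/4.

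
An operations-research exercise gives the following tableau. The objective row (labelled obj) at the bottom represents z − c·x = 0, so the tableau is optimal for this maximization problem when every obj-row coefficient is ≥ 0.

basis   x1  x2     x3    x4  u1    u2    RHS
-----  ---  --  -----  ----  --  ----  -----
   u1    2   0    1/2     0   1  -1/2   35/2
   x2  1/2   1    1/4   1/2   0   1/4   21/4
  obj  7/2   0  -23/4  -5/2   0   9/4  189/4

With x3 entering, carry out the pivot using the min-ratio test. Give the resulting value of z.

168

Ratio test on column x3 — row 1: (35/2)/(1/2) = 35; row 2: (21/4)/(1/4) = 21. Minimum is 21 at row 2 (x2 leaves); pivot element 1/4.
Pivot on row 2; the obj-row RHS becomes 189/4 − (-23/4)·21 = 168.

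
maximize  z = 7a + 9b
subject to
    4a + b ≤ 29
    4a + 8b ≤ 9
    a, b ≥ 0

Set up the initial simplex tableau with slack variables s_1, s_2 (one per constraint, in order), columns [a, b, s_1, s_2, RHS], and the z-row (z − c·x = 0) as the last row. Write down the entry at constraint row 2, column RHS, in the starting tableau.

The RHS of constraint 2 is b_2 = 9.

9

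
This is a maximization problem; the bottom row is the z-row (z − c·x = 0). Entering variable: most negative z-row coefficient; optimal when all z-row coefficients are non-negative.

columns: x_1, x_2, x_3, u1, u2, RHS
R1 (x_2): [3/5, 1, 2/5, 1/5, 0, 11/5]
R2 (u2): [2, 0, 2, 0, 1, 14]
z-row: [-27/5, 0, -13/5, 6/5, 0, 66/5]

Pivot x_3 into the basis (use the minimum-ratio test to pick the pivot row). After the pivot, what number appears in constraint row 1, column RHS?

11/2

Ratio test on column x_3 — row 1: (11/5)/(2/5) = 11/2; row 2: 14/2 = 7. Minimum is 11/2 at row 1 (x_2 leaves); pivot element 2/5.
Divide row 1 by 2/5; eliminate column x_3 from the other rows.
In the new row 1, the RHS entry is the old entry divided by the pivot: (11/5)/(2/5) = 11/2.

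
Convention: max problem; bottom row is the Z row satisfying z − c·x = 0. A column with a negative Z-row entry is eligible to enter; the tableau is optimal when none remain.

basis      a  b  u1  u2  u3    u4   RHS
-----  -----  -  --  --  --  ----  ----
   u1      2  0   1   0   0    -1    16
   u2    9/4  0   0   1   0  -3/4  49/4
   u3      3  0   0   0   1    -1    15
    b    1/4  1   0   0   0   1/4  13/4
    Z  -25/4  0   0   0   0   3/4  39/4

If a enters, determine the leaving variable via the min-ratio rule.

Column a entries and ratios — u1: 16/2 = 8; u2: (49/4)/(9/4) = 49/9; u3: 15/3 = 5; b: (13/4)/(1/4) = 13.
Smallest ratio is 5 in the row of u3, so u3 leaves.

u3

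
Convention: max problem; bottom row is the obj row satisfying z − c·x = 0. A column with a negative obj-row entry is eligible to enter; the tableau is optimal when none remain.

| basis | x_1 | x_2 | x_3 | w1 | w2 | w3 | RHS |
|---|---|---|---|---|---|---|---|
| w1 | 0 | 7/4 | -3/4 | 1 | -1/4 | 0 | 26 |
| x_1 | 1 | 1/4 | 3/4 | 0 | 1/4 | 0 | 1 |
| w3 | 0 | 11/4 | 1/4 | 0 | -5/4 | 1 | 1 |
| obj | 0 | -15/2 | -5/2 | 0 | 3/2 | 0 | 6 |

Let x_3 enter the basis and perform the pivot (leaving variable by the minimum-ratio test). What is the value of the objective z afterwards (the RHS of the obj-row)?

Ratio test on column x_3 — row 1: entry -3/4 ≤ 0; row 2: 1/(3/4) = 4/3; row 3: 1/(1/4) = 4. Minimum is 4/3 at row 2 (x_1 leaves); pivot element 3/4.
Pivot on row 2; the obj-row RHS becomes 6 − (-5/2)·(4/3) = 28/3.

28/3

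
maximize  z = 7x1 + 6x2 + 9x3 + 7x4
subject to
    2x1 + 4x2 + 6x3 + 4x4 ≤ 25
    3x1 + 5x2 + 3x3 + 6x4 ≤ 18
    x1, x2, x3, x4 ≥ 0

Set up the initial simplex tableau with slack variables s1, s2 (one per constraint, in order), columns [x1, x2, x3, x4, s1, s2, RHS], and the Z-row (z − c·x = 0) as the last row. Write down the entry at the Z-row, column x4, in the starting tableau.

-7

The Z-row carries the negated objective coefficients: the x4 entry is -7.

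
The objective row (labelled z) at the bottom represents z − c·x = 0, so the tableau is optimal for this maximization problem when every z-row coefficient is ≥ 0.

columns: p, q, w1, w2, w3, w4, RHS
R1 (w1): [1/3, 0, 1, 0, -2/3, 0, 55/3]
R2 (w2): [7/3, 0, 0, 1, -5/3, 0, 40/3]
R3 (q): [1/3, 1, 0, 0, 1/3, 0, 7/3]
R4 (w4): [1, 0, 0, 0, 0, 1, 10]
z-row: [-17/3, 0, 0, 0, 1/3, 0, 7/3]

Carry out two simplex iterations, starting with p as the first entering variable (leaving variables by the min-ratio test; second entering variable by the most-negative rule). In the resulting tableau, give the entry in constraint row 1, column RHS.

67/4

Ratio test on column p — row 1: (55/3)/(1/3) = 55; row 2: (40/3)/(7/3) = 40/7; row 3: (7/3)/(1/3) = 7; row 4: 10/1 = 10. Minimum is 40/7 at row 2 (w2 leaves); pivot element 7/3.
Divide row 2 by 7/3; eliminate column p from the other rows.
Second iteration: most negative z-row entry is -26/7 in column w3, so w3 enters.
Ratio test on column w3 — row 1: entry -3/7 ≤ 0; row 2: entry -5/7 ≤ 0; row 3: (3/7)/(4/7) = 3/4; row 4: (30/7)/(5/7) = 6. Minimum is 3/4 at row 3 (q leaves); pivot element 4/7.
Divide row 3 by 4/7; eliminate column w3 from the other rows.
After both pivots, the entry at constraint row 1, column RHS is 67/4.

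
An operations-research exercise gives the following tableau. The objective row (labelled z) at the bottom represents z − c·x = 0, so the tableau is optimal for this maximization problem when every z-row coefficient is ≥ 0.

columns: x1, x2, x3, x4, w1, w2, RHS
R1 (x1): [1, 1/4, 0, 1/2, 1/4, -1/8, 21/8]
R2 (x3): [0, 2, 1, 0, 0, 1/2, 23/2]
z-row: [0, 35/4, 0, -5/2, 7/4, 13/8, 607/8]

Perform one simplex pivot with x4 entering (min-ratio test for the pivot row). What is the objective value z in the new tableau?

89

Ratio test on column x4 — row 1: (21/8)/(1/2) = 21/4; row 2: entry 0 ≤ 0. Minimum is 21/4 at row 1 (x1 leaves); pivot element 1/2.
Pivot on row 1; the z-row RHS becomes 607/8 − (-5/2)·(21/4) = 89.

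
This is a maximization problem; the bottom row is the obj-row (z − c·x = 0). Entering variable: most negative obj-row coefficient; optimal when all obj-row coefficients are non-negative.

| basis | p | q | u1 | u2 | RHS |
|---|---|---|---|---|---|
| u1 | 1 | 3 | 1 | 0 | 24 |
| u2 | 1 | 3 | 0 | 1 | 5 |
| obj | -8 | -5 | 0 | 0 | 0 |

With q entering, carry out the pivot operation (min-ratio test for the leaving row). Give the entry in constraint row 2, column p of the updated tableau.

1/3

Ratio test on column q — row 1: 24/3 = 8; row 2: 5/3 = 5/3. Minimum is 5/3 at row 2 (u2 leaves); pivot element 3.
Divide row 2 by 3; eliminate column q from the other rows.
In the new row 2, the p entry is the old entry divided by the pivot: 1/3 = 1/3.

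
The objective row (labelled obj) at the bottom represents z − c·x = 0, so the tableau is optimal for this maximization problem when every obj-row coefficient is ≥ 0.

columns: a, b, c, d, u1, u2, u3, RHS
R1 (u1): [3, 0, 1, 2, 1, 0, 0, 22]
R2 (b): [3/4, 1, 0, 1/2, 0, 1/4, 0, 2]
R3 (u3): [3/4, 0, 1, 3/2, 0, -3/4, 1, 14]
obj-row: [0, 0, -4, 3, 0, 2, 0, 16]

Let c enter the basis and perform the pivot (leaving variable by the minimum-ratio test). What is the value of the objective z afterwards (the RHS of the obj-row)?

Ratio test on column c — row 1: 22/1 = 22; row 2: entry 0 ≤ 0; row 3: 14/1 = 14. Minimum is 14 at row 3 (u3 leaves); pivot element 1.
Pivot on row 3; the obj-row RHS becomes 16 − (-4)·14 = 72.

72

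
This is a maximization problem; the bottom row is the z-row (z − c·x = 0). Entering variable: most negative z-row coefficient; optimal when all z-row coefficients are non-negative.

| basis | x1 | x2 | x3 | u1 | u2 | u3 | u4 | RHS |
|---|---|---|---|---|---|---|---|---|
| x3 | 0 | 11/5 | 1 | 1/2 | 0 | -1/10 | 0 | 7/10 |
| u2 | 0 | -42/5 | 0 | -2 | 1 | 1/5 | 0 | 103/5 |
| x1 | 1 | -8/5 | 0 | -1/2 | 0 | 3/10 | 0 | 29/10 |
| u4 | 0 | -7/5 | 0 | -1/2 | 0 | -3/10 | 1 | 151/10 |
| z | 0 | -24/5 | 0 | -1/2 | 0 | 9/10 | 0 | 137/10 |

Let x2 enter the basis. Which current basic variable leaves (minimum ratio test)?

Column x2 entries and ratios — x3: (7/10)/(11/5) = 7/22; u2: -42/5 ≤ 0, skip; x1: -8/5 ≤ 0, skip; u4: -7/5 ≤ 0, skip.
Smallest ratio is 7/22 in the row of x3, so x3 leaves.

x3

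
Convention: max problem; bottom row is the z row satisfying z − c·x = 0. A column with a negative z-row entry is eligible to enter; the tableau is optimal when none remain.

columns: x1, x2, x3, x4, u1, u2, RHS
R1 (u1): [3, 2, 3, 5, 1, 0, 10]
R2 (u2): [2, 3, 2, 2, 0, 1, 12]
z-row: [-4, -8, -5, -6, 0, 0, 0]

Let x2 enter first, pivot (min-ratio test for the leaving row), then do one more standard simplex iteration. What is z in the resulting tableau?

356/11

Ratio test on column x2 — row 1: 10/2 = 5; row 2: 12/3 = 4. Minimum is 4 at row 2 (u2 leaves); pivot element 3.
Pivot on row 2; the z-row RHS becomes 0 − (-8)·4 = 32.
Next entering variable (most negative z-row entry -2/3): x4.
Ratio test on column x4 — row 1: 2/(11/3) = 6/11; row 2: 4/(2/3) = 6. Minimum is 6/11 at row 1 (u1 leaves); pivot element 11/3.
After the second pivot the z-row RHS is 32 − (-2/3)·(6/11) = 356/11.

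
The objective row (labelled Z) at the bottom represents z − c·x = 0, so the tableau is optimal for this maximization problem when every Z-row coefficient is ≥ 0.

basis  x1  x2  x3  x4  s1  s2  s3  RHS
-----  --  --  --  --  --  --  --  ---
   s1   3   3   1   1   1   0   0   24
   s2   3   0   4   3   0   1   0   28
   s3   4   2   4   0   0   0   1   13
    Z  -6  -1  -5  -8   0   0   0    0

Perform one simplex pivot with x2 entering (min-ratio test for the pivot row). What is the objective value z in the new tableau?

Ratio test on column x2 — row 1: 24/3 = 8; row 2: entry 0 ≤ 0; row 3: 13/2 = 13/2. Minimum is 13/2 at row 3 (s3 leaves); pivot element 2.
Pivot on row 3; the Z-row RHS becomes 0 − (-1)·(13/2) = 13/2.

13/2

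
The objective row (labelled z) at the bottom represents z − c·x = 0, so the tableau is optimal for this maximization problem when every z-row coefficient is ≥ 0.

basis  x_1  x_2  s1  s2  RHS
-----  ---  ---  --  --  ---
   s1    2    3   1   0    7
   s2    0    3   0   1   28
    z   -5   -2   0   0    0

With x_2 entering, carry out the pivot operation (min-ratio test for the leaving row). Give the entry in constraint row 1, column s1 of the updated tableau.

1/3

Ratio test on column x_2 — row 1: 7/3 = 7/3; row 2: 28/3 = 28/3. Minimum is 7/3 at row 1 (s1 leaves); pivot element 3.
Divide row 1 by 3; eliminate column x_2 from the other rows.
In the new row 1, the s1 entry is the old entry divided by the pivot: 1/3 = 1/3.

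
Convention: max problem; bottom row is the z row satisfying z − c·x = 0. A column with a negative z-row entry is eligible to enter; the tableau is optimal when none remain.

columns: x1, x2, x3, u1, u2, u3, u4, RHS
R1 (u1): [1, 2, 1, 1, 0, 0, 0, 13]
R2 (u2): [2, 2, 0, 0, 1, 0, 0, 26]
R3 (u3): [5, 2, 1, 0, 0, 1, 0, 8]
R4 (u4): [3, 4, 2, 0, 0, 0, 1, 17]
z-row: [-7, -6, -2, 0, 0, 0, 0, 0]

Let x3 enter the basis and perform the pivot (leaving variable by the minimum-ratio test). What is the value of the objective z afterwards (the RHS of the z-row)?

16

Ratio test on column x3 — row 1: 13/1 = 13; row 2: entry 0 ≤ 0; row 3: 8/1 = 8; row 4: 17/2 = 17/2. Minimum is 8 at row 3 (u3 leaves); pivot element 1.
Pivot on row 3; the z-row RHS becomes 0 − (-2)·8 = 16.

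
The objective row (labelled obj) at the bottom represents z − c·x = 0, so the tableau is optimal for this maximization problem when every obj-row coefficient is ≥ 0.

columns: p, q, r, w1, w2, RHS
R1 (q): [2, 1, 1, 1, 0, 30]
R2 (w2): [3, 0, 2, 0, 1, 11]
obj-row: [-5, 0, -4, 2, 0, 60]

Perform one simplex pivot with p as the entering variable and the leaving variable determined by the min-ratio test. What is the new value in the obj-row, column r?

-2/3

Ratio test on column p — row 1: 30/2 = 15; row 2: 11/3 = 11/3. Minimum is 11/3 at row 2 (w2 leaves); pivot element 3.
Divide row 2 by 3; eliminate column p from the other rows.
obj-row update in column r: -4 − (-5)·(2/3) = -2/3.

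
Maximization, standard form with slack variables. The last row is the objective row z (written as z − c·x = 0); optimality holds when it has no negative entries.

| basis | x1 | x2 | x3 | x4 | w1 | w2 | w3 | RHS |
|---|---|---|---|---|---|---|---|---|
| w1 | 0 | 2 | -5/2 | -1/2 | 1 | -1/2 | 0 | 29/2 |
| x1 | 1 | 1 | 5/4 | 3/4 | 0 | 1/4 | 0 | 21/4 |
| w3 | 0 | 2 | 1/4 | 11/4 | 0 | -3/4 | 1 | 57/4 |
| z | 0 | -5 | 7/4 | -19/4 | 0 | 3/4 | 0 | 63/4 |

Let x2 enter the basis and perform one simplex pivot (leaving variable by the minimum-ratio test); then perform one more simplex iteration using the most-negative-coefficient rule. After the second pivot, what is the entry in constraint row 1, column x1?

-26/5

Ratio test on column x2 — row 1: (29/2)/2 = 29/4; row 2: (21/4)/1 = 21/4; row 3: (57/4)/2 = 57/8. Minimum is 21/4 at row 2 (x1 leaves); pivot element 1.
Divide row 2 by 1; eliminate column x2 from the other rows.
Second iteration: most negative z-row entry is -1 in column x4, so x4 enters.
Ratio test on column x4 — row 1: entry -2 ≤ 0; row 2: (21/4)/(3/4) = 7; row 3: (15/4)/(5/4) = 3. Minimum is 3 at row 3 (w3 leaves); pivot element 5/4.
Divide row 3 by 5/4; eliminate column x4 from the other rows.
After both pivots, the entry at constraint row 1, column x1 is -26/5.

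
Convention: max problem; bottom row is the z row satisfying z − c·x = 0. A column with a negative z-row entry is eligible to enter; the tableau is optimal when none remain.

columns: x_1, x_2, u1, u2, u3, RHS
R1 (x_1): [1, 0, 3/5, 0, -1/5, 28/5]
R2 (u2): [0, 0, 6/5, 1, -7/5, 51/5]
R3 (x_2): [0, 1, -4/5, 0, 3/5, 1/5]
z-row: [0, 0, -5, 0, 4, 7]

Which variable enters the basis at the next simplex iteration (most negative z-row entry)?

Negative z-row entries: u1: -5.
The most negative is -5 in column u1, so u1 enters.

u1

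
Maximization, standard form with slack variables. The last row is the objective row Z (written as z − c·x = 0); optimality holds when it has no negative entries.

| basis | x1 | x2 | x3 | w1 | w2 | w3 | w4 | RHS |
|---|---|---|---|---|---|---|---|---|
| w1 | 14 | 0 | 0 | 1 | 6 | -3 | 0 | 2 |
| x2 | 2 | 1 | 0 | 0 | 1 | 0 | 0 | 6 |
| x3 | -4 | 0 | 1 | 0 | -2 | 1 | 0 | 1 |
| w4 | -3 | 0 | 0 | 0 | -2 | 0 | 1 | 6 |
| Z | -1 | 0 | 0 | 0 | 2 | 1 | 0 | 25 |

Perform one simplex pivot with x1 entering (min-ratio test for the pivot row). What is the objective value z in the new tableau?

Ratio test on column x1 — row 1: 2/14 = 1/7; row 2: 6/2 = 3; row 3: entry -4 ≤ 0; row 4: entry -3 ≤ 0. Minimum is 1/7 at row 1 (w1 leaves); pivot element 14.
Pivot on row 1; the Z-row RHS becomes 25 − (-1)·(1/7) = 176/7.

176/7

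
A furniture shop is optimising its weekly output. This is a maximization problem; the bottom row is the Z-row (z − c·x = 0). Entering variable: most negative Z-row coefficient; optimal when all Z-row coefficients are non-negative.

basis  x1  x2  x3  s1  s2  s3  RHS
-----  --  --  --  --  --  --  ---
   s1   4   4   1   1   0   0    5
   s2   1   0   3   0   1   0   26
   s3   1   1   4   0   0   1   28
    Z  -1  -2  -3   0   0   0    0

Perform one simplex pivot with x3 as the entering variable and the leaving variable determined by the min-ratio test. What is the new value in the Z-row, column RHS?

15

Ratio test on column x3 — row 1: 5/1 = 5; row 2: 26/3 = 26/3; row 3: 28/4 = 7. Minimum is 5 at row 1 (s1 leaves); pivot element 1.
Divide row 1 by 1; eliminate column x3 from the other rows.
Z-row update in column RHS: 0 − (-3)·5 = 15.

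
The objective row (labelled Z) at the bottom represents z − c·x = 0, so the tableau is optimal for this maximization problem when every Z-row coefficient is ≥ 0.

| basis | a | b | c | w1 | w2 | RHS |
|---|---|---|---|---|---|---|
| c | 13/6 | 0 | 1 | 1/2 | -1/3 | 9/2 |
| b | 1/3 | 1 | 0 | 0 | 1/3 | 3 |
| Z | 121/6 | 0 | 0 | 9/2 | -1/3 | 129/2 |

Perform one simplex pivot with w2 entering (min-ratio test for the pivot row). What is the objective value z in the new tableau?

Ratio test on column w2 — row 1: entry -1/3 ≤ 0; row 2: 3/(1/3) = 9. Minimum is 9 at row 2 (b leaves); pivot element 1/3.
Pivot on row 2; the Z-row RHS becomes 129/2 − (-1/3)·9 = 135/2.

135/2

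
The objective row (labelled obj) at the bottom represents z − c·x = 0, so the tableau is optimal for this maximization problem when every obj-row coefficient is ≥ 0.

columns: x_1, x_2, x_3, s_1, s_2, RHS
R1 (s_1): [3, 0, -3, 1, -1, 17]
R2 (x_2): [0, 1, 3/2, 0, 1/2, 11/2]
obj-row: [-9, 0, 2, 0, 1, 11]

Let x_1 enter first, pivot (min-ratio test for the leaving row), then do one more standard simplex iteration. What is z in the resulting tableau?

Ratio test on column x_1 — row 1: 17/3 = 17/3; row 2: entry 0 ≤ 0. Minimum is 17/3 at row 1 (s_1 leaves); pivot element 3.
Pivot on row 1; the obj-row RHS becomes 11 − (-9)·(17/3) = 62.
Next entering variable (most negative obj-row entry -7): x_3.
Ratio test on column x_3 — row 1: entry -1 ≤ 0; row 2: (11/2)/(3/2) = 11/3. Minimum is 11/3 at row 2 (x_2 leaves); pivot element 3/2.
After the second pivot the obj-row RHS is 62 − (-7)·(11/3) = 263/3.

263/3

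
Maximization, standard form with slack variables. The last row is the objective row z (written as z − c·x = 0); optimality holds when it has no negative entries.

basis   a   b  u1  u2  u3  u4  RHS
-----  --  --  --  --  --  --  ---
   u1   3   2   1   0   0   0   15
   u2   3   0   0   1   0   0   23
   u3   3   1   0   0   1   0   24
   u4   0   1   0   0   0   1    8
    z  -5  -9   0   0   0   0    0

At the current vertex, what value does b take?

0

b is not in the basis, so in the current basic feasible solution b = 0.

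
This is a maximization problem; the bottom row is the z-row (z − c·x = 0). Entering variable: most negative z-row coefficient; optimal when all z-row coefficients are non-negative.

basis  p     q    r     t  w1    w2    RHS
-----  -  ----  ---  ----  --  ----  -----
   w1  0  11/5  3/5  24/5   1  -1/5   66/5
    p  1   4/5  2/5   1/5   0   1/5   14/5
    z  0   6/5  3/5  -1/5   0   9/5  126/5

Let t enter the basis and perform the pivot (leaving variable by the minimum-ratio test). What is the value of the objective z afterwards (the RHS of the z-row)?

103/4

Ratio test on column t — row 1: (66/5)/(24/5) = 11/4; row 2: (14/5)/(1/5) = 14. Minimum is 11/4 at row 1 (w1 leaves); pivot element 24/5.
Pivot on row 1; the z-row RHS becomes 126/5 − (-1/5)·(11/4) = 103/4.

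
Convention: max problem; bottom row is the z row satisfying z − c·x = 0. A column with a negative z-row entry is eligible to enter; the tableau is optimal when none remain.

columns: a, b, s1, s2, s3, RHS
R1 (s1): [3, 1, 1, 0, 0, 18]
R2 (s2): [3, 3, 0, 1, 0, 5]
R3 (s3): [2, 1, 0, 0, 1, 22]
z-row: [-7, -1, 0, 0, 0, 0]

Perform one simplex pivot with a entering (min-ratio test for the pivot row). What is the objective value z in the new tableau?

35/3

Ratio test on column a — row 1: 18/3 = 6; row 2: 5/3 = 5/3; row 3: 22/2 = 11. Minimum is 5/3 at row 2 (s2 leaves); pivot element 3.
Pivot on row 2; the z-row RHS becomes 0 − (-7)·(5/3) = 35/3.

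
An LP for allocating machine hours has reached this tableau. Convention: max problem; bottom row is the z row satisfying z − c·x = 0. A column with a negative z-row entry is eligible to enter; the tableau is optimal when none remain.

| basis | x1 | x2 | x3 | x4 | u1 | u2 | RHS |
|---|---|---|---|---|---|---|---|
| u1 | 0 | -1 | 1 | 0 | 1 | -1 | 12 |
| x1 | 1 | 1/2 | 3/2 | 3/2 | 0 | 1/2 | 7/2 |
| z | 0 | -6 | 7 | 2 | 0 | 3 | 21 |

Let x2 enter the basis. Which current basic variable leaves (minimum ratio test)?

x1

Column x2 entries and ratios — u1: -1 ≤ 0, skip; x1: (7/2)/(1/2) = 7.
Smallest ratio is 7 in the row of x1, so x1 leaves.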